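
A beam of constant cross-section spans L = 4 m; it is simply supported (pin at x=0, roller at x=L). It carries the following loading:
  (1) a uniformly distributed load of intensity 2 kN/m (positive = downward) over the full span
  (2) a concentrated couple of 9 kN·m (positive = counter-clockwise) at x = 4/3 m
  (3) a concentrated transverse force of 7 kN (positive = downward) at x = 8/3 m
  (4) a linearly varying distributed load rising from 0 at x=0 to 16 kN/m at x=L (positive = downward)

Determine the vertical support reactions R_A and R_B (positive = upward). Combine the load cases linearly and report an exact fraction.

Load 1 — uniform load w=2 kN/m over full span:
  R_A = wL/2 = 2·4/2 = 4 kN
  R_B = wL/2 = 2·4/2 = 4 kN
Load 2 — applied couple M₀=9 kN·m at a=4/3 m (b=L-a=8/3):
  R_A = M₀/L = 9/4 kN
  R_B = -M₀/L = -9/4 kN
Load 3 — point force P=7 kN at a=8/3 m (b=L-a=4/3):
  R_A = Pb/L = 7·(4/3)/4 = 7/3 kN
  R_B = Pa/L = 7·(8/3)/4 = 14/3 kN
Load 4 — triangular load w₀=16 kN/m (0→w₀ over full span):
  R_A = w₀L/6 = 16·4/6 = 32/3 kN
  R_B = w₀L/3 = 16·4/3 = 64/3 kN
Superposition: R_A = 77/4 kN, R_B = 111/4 kN

R_A = 77/4 kN, R_B = 111/4 kN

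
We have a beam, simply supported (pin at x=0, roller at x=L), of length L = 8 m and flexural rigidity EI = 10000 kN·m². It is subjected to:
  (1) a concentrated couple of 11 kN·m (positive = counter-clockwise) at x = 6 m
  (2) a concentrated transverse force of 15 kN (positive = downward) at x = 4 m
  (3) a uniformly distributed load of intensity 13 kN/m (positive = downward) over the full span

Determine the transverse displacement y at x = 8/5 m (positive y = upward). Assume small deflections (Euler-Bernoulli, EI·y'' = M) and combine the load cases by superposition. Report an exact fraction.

y(8/5) = -488243/9375000 m

Load 1 — applied couple M₀=11 kN·m at a=6 m (b=L-a=2):
  y_1 = (M₀x³/(6L)+C₁x)/EI  [x≤a] with C₁=M₀(3b²-L²)/(6L)=-143/12 = (11·(8/5)³/(6·8)+(-143/12)·(8/5))/10000 = -1133/625000 m
Load 2 — point force P=15 kN at a=4 m (b=L-a=4):
  y_2 = -Pbx(L²-b²-x²)/(6LEI)  [x≤a] = -15·4·(8/5)·(8²-4²-(8/5)²)/(6·8·10000) = -142/15625 m
Load 3 — uniform load w=13 kN/m over full span:
  y_3 = -wx(L³-2Lx²+x³)/(24EI) = -13·(8/5)·(8³-2·8·(8/5)²+(8/5)³)/(24·10000) = -48256/1171875 m
Superposition: y = Σ y_i = -488243/9375000 m ≈ -0.052079 m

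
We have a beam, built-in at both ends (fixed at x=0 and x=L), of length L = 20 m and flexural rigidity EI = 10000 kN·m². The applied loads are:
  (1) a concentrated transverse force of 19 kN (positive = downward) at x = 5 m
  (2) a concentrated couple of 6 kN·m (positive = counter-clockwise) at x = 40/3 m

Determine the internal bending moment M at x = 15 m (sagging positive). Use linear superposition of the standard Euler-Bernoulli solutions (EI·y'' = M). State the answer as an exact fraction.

M(15) = -159/32 kN·m

Load 1 — point force P=19 kN at a=5 m (b=L-a=15):
  M_1 = Pa²(a+3b)(L-x)/L³ - Pa²b/L²  [x>a] = 19·5²·(5+3·15)·(20-15)/20³ - 19·5²·15/20² = -95/32 kN·m
Load 2 — applied couple M₀=6 kN·m at a=40/3 m (b=L-a=20/3):
  M_2 = R_Ax - M_A - M₀  [x>a] with R_A=2/5, M_A=2 = (2/5)·15 - 2 - 6 = -2 kN·m
Superposition: M = Σ M_i = -159/32 kN·m ≈ -4.968750 kN·m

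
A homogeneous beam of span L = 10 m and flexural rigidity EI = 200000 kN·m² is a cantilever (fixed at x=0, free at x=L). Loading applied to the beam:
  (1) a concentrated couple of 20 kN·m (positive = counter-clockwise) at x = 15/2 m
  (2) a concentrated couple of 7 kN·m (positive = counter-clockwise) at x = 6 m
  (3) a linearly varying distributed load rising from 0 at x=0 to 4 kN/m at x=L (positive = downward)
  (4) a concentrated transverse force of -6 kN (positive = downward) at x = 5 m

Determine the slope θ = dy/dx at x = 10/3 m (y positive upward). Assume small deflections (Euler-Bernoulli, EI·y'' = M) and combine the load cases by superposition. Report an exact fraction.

θ(10/3) = -4343/4860000 rad

Load 1 — applied couple M₀=20 kN·m at a=15/2 m (b=L-a=5/2):
  θ_1 = M₀x/EI  [x≤a] = 20·(10/3)/200000 = 1/3000 rad
Load 2 — applied couple M₀=7 kN·m at a=6 m (b=L-a=4):
  θ_2 = M₀x/EI  [x≤a] = 7·(10/3)/200000 = 7/60000 rad
Load 3 — triangular load w₀=4 kN/m (0→w₀ over full span):
  θ_3 = (w₀Lx²/4-w₀L²x/3-w₀x⁴/(24L))/EI = (4·10·(10/3)²/4-4·10²·(10/3)/3-4·(10/3)⁴/(24·10))/200000 = -163/97200 rad
Load 4 — point force P=-6 kN at a=5 m (b=L-a=5):
  θ_4 = -Px(2a-x)/(2EI)  [x≤a] = -(-6)·(10/3)·(2·5-(10/3))/(2·200000) = 1/3000 rad
Superposition: θ = Σ θ_i = -4343/4860000 rad ≈ -0.000894 rad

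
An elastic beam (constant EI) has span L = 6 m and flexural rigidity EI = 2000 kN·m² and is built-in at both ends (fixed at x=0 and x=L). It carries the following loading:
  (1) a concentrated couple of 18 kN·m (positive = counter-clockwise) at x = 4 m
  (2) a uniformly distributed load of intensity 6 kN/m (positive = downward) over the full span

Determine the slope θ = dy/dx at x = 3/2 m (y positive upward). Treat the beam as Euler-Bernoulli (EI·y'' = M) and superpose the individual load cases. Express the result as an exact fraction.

Load 1 — applied couple M₀=18 kN·m at a=4 m (b=L-a=2):
  θ_1 = (R_Ax²/2 - M_Ax)/EI  [x≤a] with R_A=4, M_A=6 = (4·(3/2)²/2 - 6·(3/2))/2000 = -9/4000 rad
Load 2 — uniform load w=6 kN/m over full span:
  θ_2 = -wx(L-x)(L-2x)/(12EI) = -6·(3/2)·(6-(3/2))·(6-2·(3/2))/(12·2000) = -81/16000 rad
Superposition: θ = Σ θ_i = -117/16000 rad ≈ -0.007313 rad

θ(3/2) = -117/16000 rad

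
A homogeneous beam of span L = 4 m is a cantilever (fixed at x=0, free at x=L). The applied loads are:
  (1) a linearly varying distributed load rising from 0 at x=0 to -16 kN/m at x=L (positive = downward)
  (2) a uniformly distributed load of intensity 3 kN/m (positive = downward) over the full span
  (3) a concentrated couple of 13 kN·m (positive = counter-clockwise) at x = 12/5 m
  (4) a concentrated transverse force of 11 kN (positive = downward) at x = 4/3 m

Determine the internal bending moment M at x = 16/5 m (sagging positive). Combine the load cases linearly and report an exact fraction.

M(16/5) = 1432/375 kN·m

Load 1 — triangular load w₀=-16 kN/m (0→w₀ over full span):
  M_1 = w₀Lx/2 - w₀L²/3 - w₀x³/(6L) = (-16)·4·(16/5)/2 - (-16)·4²/3 - (-16)·(16/5)³/(6·4) = 1792/375 kN·m
Load 2 — uniform load w=3 kN/m over full span:
  M_2 = -w(L-x)²/2 = -3·(4-(16/5))²/2 = -24/25 kN·m
Load 3 — applied couple M₀=13 kN·m at a=12/5 m (b=L-a=8/5):
  M_3 = 0  [x>a] = 0 kN·m
Load 4 — point force P=11 kN at a=4/3 m (b=L-a=8/3):
  M_4 = 0  [x>a] = 0 kN·m
Superposition: M = Σ M_i = 1432/375 kN·m ≈ 3.818667 kN·m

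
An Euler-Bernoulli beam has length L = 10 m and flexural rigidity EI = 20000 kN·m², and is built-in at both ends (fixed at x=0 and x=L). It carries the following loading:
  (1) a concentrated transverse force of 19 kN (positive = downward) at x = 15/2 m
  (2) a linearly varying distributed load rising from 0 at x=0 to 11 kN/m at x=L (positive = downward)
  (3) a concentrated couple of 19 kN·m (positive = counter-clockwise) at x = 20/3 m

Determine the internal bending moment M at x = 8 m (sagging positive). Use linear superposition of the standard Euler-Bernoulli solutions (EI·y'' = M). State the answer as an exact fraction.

M(8) = 279/160 kN·m

Load 1 — point force P=19 kN at a=15/2 m (b=L-a=5/2):
  M_1 = Pa²(a+3b)(L-x)/L³ - Pa²b/L²  [x>a] = 19·(15/2)²·((15/2)+3·(5/2))·(10-8)/10³ - 19·(15/2)²·(5/2)/10² = 171/32 kN·m
Load 2 — triangular load w₀=11 kN/m (0→w₀ over full span):
  M_2 = 3w₀Lx/20 - w₀L²/30 - w₀x³/(6L) = 3·11·10·8/20 - 11·10²/30 - 11·8³/(6·10) = 22/15 kN·m
Load 3 — applied couple M₀=19 kN·m at a=20/3 m (b=L-a=10/3):
  M_3 = R_Ax - M_A - M₀  [x>a] with R_A=38/15, M_A=19/3 = (38/15)·8 - (19/3) - 19 = -76/15 kN·m
Superposition: M = Σ M_i = 279/160 kN·m ≈ 1.743750 kN·m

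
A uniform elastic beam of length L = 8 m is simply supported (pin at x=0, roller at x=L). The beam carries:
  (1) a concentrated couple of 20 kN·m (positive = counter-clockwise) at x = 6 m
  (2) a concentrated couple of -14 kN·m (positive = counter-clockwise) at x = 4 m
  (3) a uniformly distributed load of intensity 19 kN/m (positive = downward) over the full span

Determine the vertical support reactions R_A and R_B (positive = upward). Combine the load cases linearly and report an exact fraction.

R_A = 307/4 kN, R_B = 301/4 kN

Load 1 — applied couple M₀=20 kN·m at a=6 m (b=L-a=2):
  R_A = M₀/L = 20/8 = 5/2 kN
  R_B = -M₀/L = -20/8 = -5/2 kN
Load 2 — applied couple M₀=-14 kN·m at a=4 m (b=L-a=4):
  R_A = M₀/L = (-14)/8 = -7/4 kN
  R_B = -M₀/L = -(-14)/8 = 7/4 kN
Load 3 — uniform load w=19 kN/m over full span:
  R_A = wL/2 = 19·8/2 = 76 kN
  R_B = wL/2 = 19·8/2 = 76 kN
Superposition: R_A = 307/4 kN, R_B = 301/4 kN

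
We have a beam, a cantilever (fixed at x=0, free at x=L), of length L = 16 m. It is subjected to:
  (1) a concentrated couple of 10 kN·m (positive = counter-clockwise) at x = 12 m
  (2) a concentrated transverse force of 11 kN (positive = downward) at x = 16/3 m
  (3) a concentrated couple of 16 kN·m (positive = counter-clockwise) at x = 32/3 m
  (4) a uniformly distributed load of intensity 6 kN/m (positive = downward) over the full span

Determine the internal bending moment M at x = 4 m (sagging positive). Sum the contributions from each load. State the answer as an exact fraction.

M(4) = -1262/3 kN·m

Load 1 — applied couple M₀=10 kN·m at a=12 m (b=L-a=4):
  M_1 = M₀  [x≤a] = 10 = 10 kN·m
Load 2 — point force P=11 kN at a=16/3 m (b=L-a=32/3):
  M_2 = -P(a-x)  [x≤a] = -11·((16/3)-4) = -44/3 kN·m
Load 3 — applied couple M₀=16 kN·m at a=32/3 m (b=L-a=16/3):
  M_3 = M₀  [x≤a] = 16 = 16 kN·m
Load 4 — uniform load w=6 kN/m over full span:
  M_4 = -w(L-x)²/2 = -6·(16-4)²/2 = -432 kN·m
Superposition: M = Σ M_i = -1262/3 kN·m ≈ -420.666667 kN·m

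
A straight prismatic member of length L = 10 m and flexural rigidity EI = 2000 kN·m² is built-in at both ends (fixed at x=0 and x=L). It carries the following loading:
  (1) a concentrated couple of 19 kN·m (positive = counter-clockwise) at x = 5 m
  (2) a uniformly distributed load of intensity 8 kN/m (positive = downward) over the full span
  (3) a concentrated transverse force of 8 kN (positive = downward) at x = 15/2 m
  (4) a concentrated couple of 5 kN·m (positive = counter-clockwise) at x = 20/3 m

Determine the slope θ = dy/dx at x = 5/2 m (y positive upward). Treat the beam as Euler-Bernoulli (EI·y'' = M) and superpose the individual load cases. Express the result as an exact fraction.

Load 1 — applied couple M₀=19 kN·m at a=5 m (b=L-a=5):
  θ_1 = (R_Ax²/2 - M_Ax)/EI  [x≤a] with R_A=57/20, M_A=19/4 = ((57/20)·(5/2)²/2 - (19/4)·(5/2))/2000 = -19/12800 rad
Load 2 — uniform load w=8 kN/m over full span:
  θ_2 = -wx(L-x)(L-2x)/(12EI) = -8·(5/2)·(10-(5/2))·(10-2·(5/2))/(12·2000) = -1/32 rad
Load 3 — point force P=8 kN at a=15/2 m (b=L-a=5/2):
  θ_3 = -Pb²x(2aL-(3a+b)x)/(2L³EI)  [x≤a] = -8·(5/2)²·(5/2)·(2·(15/2)·10-(3·(15/2)+(5/2))·(5/2))/(2·10³·2000) = -7/2560 rad
Load 4 — applied couple M₀=5 kN·m at a=20/3 m (b=L-a=10/3):
  θ_4 = (R_Ax²/2 - M_Ax)/EI  [x≤a] with R_A=2/3, M_A=5/3 = ((2/3)·(5/2)²/2 - (5/3)·(5/2))/2000 = -1/960 rad
Superposition: θ = Σ θ_i = -701/19200 rad ≈ -0.036510 rad

θ(5/2) = -701/19200 rad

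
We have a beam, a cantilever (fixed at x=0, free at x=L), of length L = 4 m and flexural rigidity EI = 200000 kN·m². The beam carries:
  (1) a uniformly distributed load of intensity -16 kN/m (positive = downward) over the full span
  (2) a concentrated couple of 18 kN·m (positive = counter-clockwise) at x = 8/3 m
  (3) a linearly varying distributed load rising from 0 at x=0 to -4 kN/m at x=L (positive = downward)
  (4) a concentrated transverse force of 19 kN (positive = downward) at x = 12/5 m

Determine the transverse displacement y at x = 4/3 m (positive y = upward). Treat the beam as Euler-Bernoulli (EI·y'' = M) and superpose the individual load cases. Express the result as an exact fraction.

Load 1 — uniform load w=-16 kN/m over full span:
  y_1 = -wx²(x²-4Lx+6L²)/(24EI) = -(-16)·(4/3)²·((4/3)²-4·4·(4/3)+6·4²)/(24·200000) = 344/759375 m
Load 2 — applied couple M₀=18 kN·m at a=8/3 m (b=L-a=4/3):
  y_2 = M₀x²/(2EI)  [x≤a] = 18·(4/3)²/(2·200000) = 1/12500 m
Load 3 — triangular load w₀=-4 kN/m (0→w₀ over full span):
  y_3 = (w₀Lx³/12-w₀L²x²/6-w₀x⁵/(120L))/EI = ((-4)·4·(4/3)³/12-(-4)·4²·(4/3)²/6-(-4)·(4/3)⁵/(120·4))/200000 = 902/11390625 m
Load 4 — point force P=19 kN at a=12/5 m (b=L-a=8/5):
  y_4 = -Px²(3a-x)/(6EI)  [x≤a] = -19·(4/3)²·(3·(12/5)-(4/3))/(6·200000) = -209/1265625 m
Superposition: y = Σ y_i = 20369/45562500 m ≈ 0.000447 m

y(4/3) = 20369/45562500 m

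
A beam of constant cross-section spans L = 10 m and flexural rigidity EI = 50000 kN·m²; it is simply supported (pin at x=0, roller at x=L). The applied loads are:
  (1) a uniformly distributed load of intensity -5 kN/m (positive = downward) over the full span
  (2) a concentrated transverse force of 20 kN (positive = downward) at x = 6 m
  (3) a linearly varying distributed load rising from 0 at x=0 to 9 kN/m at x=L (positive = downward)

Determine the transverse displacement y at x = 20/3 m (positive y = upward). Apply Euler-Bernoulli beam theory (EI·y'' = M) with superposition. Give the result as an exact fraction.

Load 1 — uniform load w=-5 kN/m over full span:
  y_1 = -wx(L³-2Lx²+x³)/(24EI) = -(-5)·(20/3)·(10³-2·10·(20/3)²+(20/3)³)/(24·50000) = 11/972 m
Load 2 — point force P=20 kN at a=6 m (b=L-a=4):
  y_2 = -Pa(L-x)(2Lx-a²-x²)/(6LEI)  [x>a] = -20·6·(10-(20/3))·(2·10·(20/3)-6²-(20/3)²)/(6·10·50000) = -119/16875 m
Load 3 — triangular load w₀=9 kN/m (0→w₀ over full span):
  y_3 = -w₀x(7L⁴-10L²x²+3x⁴)/(360LEI) = -9·(20/3)·(7·10⁴-10·10²·(20/3)²+3·(20/3)⁴)/(360·10·50000) = -17/1620 m
Superposition: y = Σ y_i = -946/151875 m ≈ -0.006229 m

y(20/3) = -946/151875 m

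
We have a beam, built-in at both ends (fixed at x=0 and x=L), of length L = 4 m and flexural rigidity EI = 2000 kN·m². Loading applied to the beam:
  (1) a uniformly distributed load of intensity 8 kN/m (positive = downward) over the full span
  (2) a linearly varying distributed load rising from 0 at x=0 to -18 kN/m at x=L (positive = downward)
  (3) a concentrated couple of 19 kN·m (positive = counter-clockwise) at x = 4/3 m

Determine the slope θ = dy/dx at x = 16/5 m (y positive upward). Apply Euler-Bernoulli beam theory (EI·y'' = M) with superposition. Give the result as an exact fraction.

θ(16/5) = -603/312500 rad

Load 1 — uniform load w=8 kN/m over full span:
  θ_1 = -wx(L-x)(L-2x)/(12EI) = -8·(16/5)·(4-(16/5))·(4-2·(16/5))/(12·2000) = 32/15625 rad
Load 2 — triangular load w₀=-18 kN/m (0→w₀ over full span):
  θ_2 = -w₀(2x(L-x)(L-2x)(x+2L)+x²(L-x)²)/(120LEI) = -(-18)·(2·(16/5)·(4-(16/5))·(4-2·(16/5))·((16/5)+2·4)+(16/5)²·(4-(16/5))²)/(120·4·2000) = -192/78125 rad
Load 3 — applied couple M₀=19 kN·m at a=4/3 m (b=L-a=8/3):
  θ_3 = (R_Ax²/2 - M_Ax - M₀(x-a))/EI  [x>a] with R_A=19/3, M_A=0 = ((19/3)·(16/5)²/2 - 0·(16/5) - 19·((16/5)-(4/3)))/2000 = -19/12500 rad
Superposition: θ = Σ θ_i = -603/312500 rad ≈ -0.001930 rad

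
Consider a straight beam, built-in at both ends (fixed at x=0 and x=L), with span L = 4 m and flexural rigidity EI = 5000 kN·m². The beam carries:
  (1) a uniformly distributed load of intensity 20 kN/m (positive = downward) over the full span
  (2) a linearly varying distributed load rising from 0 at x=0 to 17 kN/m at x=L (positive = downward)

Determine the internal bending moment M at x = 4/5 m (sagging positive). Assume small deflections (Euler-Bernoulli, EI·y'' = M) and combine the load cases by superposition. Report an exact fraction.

M(4/5) = -292/125 kN·m

Load 1 — uniform load w=20 kN/m over full span:
  M_1 = wLx/2 - wL²/12 - wx²/2 = 20·4·(4/5)/2 - 20·4²/12 - 20·(4/5)²/2 = -16/15 kN·m
Load 2 — triangular load w₀=17 kN/m (0→w₀ over full span):
  M_2 = 3w₀Lx/20 - w₀L²/30 - w₀x³/(6L) = 3·17·4·(4/5)/20 - 17·4²/30 - 17·(4/5)³/(6·4) = -476/375 kN·m
Superposition: M = Σ M_i = -292/125 kN·m ≈ -2.336000 kN·m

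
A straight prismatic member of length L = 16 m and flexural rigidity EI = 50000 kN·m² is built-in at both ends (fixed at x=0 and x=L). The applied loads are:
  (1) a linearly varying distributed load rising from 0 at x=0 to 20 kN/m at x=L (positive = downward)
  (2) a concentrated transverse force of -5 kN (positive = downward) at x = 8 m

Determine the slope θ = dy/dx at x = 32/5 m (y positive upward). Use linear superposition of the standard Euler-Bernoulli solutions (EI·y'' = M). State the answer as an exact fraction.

θ(32/5) = -1436/390625 rad

Load 1 — triangular load w₀=20 kN/m (0→w₀ over full span):
  θ_1 = -w₀(2x(L-x)(L-2x)(x+2L)+x²(L-x)²)/(120LEI) = -20·(2·(32/5)·(16-(32/5))·(16-2·(32/5))·((32/5)+2·16)+(32/5)²·(16-(32/5))²)/(120·16·50000) = -1536/390625 rad
Load 2 — point force P=-5 kN at a=8 m (b=L-a=8):
  θ_2 = -Pb²x(2aL-(3a+b)x)/(2L³EI)  [x≤a] = -(-5)·8²·(32/5)·(2·8·16-(3·8+8)·(32/5))/(2·16³·50000) = 4/15625 rad
Superposition: θ = Σ θ_i = -1436/390625 rad ≈ -0.003676 rad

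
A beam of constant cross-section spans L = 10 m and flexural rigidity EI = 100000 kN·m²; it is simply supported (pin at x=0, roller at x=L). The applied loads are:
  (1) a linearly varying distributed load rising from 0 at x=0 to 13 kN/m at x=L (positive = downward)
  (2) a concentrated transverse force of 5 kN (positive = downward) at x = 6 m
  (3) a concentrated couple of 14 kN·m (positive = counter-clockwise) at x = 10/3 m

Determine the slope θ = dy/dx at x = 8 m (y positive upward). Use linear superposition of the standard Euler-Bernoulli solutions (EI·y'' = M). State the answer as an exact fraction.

θ(8) = 3479/1500000 rad

Load 1 — triangular load w₀=13 kN/m (0→w₀ over full span):
  θ_1 = -w₀(7L⁴-30L²x²+15x⁴)/(360LEI) = -13·(7·10⁴-30·10²·8²+15·8⁴)/(360·10·100000) = 9841/4500000 rad
Load 2 — point force P=5 kN at a=6 m (b=L-a=4):
  θ_2 = -Pa(2L²-6Lx+3x²+a²)/(6LEI)  [x>a] = -5·6·(2·10²-6·10·8+3·8²+6²)/(6·10·100000) = 13/50000 rad
Load 3 — applied couple M₀=14 kN·m at a=10/3 m (b=L-a=20/3):
  θ_3 = (M₀x²/(2L)-M₀(x-a)+C₁)/EI  [x>a] with C₁=M₀(3b²-L²)/(6L)=70/9 = (14·8²/(2·10)-14·(8-(10/3))+(70/9))/100000 = -287/2250000 rad
Superposition: θ = Σ θ_i = 3479/1500000 rad ≈ 0.002319 rad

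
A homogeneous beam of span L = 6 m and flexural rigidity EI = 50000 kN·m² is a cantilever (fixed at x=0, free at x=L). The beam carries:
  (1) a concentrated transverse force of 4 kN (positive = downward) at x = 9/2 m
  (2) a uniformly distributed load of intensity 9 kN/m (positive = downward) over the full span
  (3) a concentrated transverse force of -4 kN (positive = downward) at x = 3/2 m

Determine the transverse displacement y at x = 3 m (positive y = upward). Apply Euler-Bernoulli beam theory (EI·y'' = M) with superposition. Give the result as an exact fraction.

Load 1 — point force P=4 kN at a=9/2 m (b=L-a=3/2):
  y_1 = -Px²(3a-x)/(6EI)  [x≤a] = -4·3²·(3·(9/2)-3)/(6·50000) = -63/50000 m
Load 2 — uniform load w=9 kN/m over full span:
  y_2 = -wx²(x²-4Lx+6L²)/(24EI) = -9·3²·(3²-4·6·3+6·6²)/(24·50000) = -4131/400000 m
Load 3 — point force P=-4 kN at a=3/2 m (b=L-a=9/2):
  y_3 = -Pa²(3x-a)/(6EI)  [x>a] = -(-4)·(3/2)²·(3·3-(3/2))/(6·50000) = 9/40000 m
Superposition: y = Σ y_i = -909/80000 m ≈ -0.011362 m

y(3) = -909/80000 m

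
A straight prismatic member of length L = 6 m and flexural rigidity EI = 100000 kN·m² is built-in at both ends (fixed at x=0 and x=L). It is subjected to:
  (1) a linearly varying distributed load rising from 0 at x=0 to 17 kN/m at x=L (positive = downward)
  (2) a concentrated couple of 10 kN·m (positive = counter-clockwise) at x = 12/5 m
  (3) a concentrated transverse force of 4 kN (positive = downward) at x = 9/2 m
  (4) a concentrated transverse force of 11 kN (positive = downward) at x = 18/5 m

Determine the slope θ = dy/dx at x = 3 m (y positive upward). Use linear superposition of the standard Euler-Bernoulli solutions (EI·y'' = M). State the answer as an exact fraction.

θ(3) = -2859/100000000 rad

Load 1 — triangular load w₀=17 kN/m (0→w₀ over full span):
  θ_1 = -w₀(2x(L-x)(L-2x)(x+2L)+x²(L-x)²)/(120LEI) = -17·(2·3·(6-3)·(6-2·3)·(3+2·6)+3²·(6-3)²)/(120·6·100000) = -153/8000000 rad
Load 2 — applied couple M₀=10 kN·m at a=12/5 m (b=L-a=18/5):
  θ_2 = (R_Ax²/2 - M_Ax - M₀(x-a))/EI  [x>a] with R_A=12/5, M_A=6/5 = ((12/5)·3²/2 - (6/5)·3 - 10·(3-(12/5)))/100000 = 3/250000 rad
Load 3 — point force P=4 kN at a=9/2 m (b=L-a=3/2):
  θ_3 = -Pb²x(2aL-(3a+b)x)/(2L³EI)  [x≤a] = -4·(3/2)²·3·(2·(9/2)·6-(3·(9/2)+(3/2))·3)/(2·6³·100000) = -9/1600000 rad
Load 4 — point force P=11 kN at a=18/5 m (b=L-a=12/5):
  θ_4 = -Pb²x(2aL-(3a+b)x)/(2L³EI)  [x≤a] = -11·(12/5)²·3·(2·(18/5)·6-(3·(18/5)+(12/5))·3)/(2·6³·100000) = -99/6250000 rad
Superposition: θ = Σ θ_i = -2859/100000000 rad ≈ -0.000029 rad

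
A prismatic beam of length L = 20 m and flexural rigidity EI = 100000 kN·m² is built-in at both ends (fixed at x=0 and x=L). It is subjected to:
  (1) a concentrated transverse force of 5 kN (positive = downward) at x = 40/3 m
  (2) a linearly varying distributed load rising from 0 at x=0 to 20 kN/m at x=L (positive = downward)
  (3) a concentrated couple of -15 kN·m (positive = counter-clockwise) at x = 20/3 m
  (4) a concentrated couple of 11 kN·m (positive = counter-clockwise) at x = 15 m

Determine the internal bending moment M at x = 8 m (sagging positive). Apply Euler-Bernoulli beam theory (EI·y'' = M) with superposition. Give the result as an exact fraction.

Load 1 — point force P=5 kN at a=40/3 m (b=L-a=20/3):
  M_1 = Pb²(3a+b)x/L³ - Pab²/L²  [x≤a] = 5·(20/3)²·(3·(40/3)+(20/3))·8/20³ - 5·(40/3)·(20/3)²/20² = 80/27 kN·m
Load 2 — triangular load w₀=20 kN/m (0→w₀ over full span):
  M_2 = 3w₀Lx/20 - w₀L²/30 - w₀x³/(6L) = 3·20·20·8/20 - 20·20²/30 - 20·8³/(6·20) = 128 kN·m
Load 3 — applied couple M₀=-15 kN·m at a=20/3 m (b=L-a=40/3):
  M_3 = R_Ax - M_A - M₀  [x>a] with R_A=-1, M_A=0 = (-1)·8 - 0 - (-15) = 7 kN·m
Load 4 — applied couple M₀=11 kN·m at a=15 m (b=L-a=5):
  M_4 = R_Ax - M_A  [x≤a] with R_A=99/160, M_A=55/16 = (99/160)·8 - (55/16) = 121/80 kN·m
Superposition: M = Σ M_i = 301267/2160 kN·m ≈ 139.475463 kN·m

M(8) = 301267/2160 kN·m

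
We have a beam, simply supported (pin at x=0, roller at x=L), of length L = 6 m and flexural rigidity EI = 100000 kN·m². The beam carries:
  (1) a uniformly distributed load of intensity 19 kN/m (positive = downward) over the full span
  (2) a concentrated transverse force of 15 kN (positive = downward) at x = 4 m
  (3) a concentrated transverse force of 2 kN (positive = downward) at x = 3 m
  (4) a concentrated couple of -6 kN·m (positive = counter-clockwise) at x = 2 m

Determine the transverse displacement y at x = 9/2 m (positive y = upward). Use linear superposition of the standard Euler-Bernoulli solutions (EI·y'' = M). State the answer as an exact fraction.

Load 1 — uniform load w=19 kN/m over full span:
  y_1 = -wx(L³-2Lx²+x³)/(24EI) = -19·(9/2)·(6³-2·6·(9/2)²+(9/2)³)/(24·100000) = -29241/12800000 m
Load 2 — point force P=15 kN at a=4 m (b=L-a=2):
  y_2 = -Pa(L-x)(2Lx-a²-x²)/(6LEI)  [x>a] = -15·4·(6-(9/2))·(2·6·(9/2)-4²-(9/2)²)/(6·6·100000) = -71/160000 m
Load 3 — point force P=2 kN at a=3 m (b=L-a=3):
  y_3 = -Pa(L-x)(2Lx-a²-x²)/(6LEI)  [x>a] = -2·3·(6-(9/2))·(2·6·(9/2)-3²-(9/2)²)/(6·6·100000) = -99/1600000 m
Load 4 — applied couple M₀=-6 kN·m at a=2 m (b=L-a=4):
  y_4 = (M₀x³/(6L)-M₀(x-a)²/2+C₁x)/EI  [x>a] with C₁=M₀(3b²-L²)/(6L)=-2 = ((-6)·(9/2)³/(6·6)-(-6)·((9/2)-2)²/2+(-2)·(9/2))/100000 = -87/1600000 m
Superposition: y = Σ y_i = -36409/12800000 m ≈ -0.002844 m

y(9/2) = -36409/12800000 m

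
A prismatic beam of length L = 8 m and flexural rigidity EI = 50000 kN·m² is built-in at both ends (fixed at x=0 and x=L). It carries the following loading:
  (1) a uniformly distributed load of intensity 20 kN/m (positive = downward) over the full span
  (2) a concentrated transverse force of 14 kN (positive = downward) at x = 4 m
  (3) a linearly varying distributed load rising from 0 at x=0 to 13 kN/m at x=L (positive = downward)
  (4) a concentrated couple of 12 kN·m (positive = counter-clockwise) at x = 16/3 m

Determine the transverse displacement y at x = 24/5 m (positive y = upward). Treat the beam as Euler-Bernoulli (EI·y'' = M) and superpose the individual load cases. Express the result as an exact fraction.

y(24/5) = -895688/146484375 m

Load 1 — uniform load w=20 kN/m over full span:
  y_1 = -wx²(L-x)²/(24EI) = -20·(24/5)²·(8-(24/5))²/(24·50000) = -1536/390625 m
Load 2 — point force P=14 kN at a=4 m (b=L-a=4):
  y_2 = -Pa²(L-x)²(3bL-(3b+a)(L-x))/(6L³EI)  [x>a] = -14·4²·(8-(24/5))²·(3·4·8-(3·4+4)·(8-(24/5)))/(6·8³·50000) = -784/1171875 m
Load 3 — triangular load w₀=13 kN/m (0→w₀ over full span):
  y_3 = -w₀x²(L-x)²(x+2L)/(120LEI) = -13·(24/5)²·(8-(24/5))²·((24/5)+2·8)/(120·8·50000) = -64896/48828125 m
Load 4 — applied couple M₀=12 kN·m at a=16/3 m (b=L-a=8/3):
  y_4 = (R_Ax³/6 - M_Ax²/2)/EI  [x≤a] with R_A=2, M_A=4 = (2·(24/5)³/6 - 4·(24/5)²/2)/50000 = -72/390625 m
Superposition: y = Σ y_i = -895688/146484375 m ≈ -0.006115 m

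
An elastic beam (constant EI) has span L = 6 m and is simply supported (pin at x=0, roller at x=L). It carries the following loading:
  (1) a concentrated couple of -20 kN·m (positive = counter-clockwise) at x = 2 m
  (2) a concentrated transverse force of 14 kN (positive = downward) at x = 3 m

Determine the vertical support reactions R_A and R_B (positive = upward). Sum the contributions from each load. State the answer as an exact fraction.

Load 1 — applied couple M₀=-20 kN·m at a=2 m (b=L-a=4):
  R_A = M₀/L = (-20)/6 = -10/3 kN
  R_B = -M₀/L = -(-20)/6 = 10/3 kN
Load 2 — point force P=14 kN at a=3 m (b=L-a=3):
  R_A = Pb/L = 14·3/6 = 7 kN
  R_B = Pa/L = 14·3/6 = 7 kN
Superposition: R_A = 11/3 kN, R_B = 31/3 kN

R_A = 11/3 kN, R_B = 31/3 kN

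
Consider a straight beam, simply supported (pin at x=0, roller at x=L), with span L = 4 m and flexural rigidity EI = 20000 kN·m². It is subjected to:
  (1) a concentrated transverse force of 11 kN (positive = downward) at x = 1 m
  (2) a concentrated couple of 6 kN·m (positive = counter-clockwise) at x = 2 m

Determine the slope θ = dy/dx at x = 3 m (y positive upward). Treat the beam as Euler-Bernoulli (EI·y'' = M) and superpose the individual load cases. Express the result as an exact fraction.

Load 1 — point force P=11 kN at a=1 m (b=L-a=3):
  θ_1 = -Pa(2L²-6Lx+3x²+a²)/(6LEI)  [x>a] = -11·1·(2·4²-6·4·3+3·3²+1²)/(6·4·20000) = 11/40000 rad
Load 2 — applied couple M₀=6 kN·m at a=2 m (b=L-a=2):
  θ_2 = (M₀x²/(2L)-M₀(x-a)+C₁)/EI  [x>a] with C₁=M₀(3b²-L²)/(6L)=-1 = (6·3²/(2·4)-6·(3-2)+(-1))/20000 = -1/80000 rad
Superposition: θ = Σ θ_i = 21/80000 rad ≈ 0.000262 rad

θ(3) = 21/80000 rad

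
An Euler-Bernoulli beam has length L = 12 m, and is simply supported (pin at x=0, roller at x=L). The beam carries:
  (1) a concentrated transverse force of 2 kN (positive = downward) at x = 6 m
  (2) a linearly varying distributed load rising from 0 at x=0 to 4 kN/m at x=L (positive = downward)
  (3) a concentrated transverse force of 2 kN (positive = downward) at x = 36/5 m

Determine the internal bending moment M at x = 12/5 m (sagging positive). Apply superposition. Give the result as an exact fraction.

Load 1 — point force P=2 kN at a=6 m (b=L-a=6):
  M_1 = Pbx/L  [x≤a] = 2·6·(12/5)/12 = 12/5 kN·m
Load 2 — triangular load w₀=4 kN/m (0→w₀ over full span):
  M_2 = w₀Lx/6 - w₀x³/(6L) = 4·12·(12/5)/6 - 4·(12/5)³/(6·12) = 2304/125 kN·m
Load 3 — point force P=2 kN at a=36/5 m (b=L-a=24/5):
  M_3 = Pbx/L  [x≤a] = 2·(24/5)·(12/5)/12 = 48/25 kN·m
Superposition: M = Σ M_i = 2844/125 kN·m ≈ 22.752000 kN·m

M(12/5) = 2844/125 kN·m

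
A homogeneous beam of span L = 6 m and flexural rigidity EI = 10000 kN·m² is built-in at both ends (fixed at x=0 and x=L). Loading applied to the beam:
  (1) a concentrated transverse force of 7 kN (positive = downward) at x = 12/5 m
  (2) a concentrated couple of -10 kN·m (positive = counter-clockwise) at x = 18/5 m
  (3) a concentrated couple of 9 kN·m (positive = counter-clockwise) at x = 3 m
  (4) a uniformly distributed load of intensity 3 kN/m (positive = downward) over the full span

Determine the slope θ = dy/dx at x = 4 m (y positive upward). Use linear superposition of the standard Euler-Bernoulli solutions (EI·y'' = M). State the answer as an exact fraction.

θ(4) = 37/78125 rad

Load 1 — point force P=7 kN at a=12/5 m (b=L-a=18/5):
  θ_1 = Pa²(L-x)(2bL-(3b+a)(L-x))/(2L³EI)  [x>a] = 7·(12/5)²·(6-4)·(2·(18/5)·6-(3·(18/5)+(12/5))·(6-4))/(2·6³·10000) = 49/156250 rad
Load 2 — applied couple M₀=-10 kN·m at a=18/5 m (b=L-a=12/5):
  θ_2 = (R_Ax²/2 - M_Ax - M₀(x-a))/EI  [x>a] with R_A=-12/5, M_A=-16/5 = ((-12/5)·4²/2 - (-16/5)·4 - (-10)·(4-(18/5)))/10000 = -3/12500 rad
Load 3 — applied couple M₀=9 kN·m at a=3 m (b=L-a=3):
  θ_3 = (R_Ax²/2 - M_Ax - M₀(x-a))/EI  [x>a] with R_A=9/4, M_A=9/4 = ((9/4)·4²/2 - (9/4)·4 - 9·(4-3))/10000 = 0 rad
Load 4 — uniform load w=3 kN/m over full span:
  θ_4 = -wx(L-x)(L-2x)/(12EI) = -3·4·(6-4)·(6-2·4)/(12·10000) = 1/2500 rad
Superposition: θ = Σ θ_i = 37/78125 rad ≈ 0.000474 rad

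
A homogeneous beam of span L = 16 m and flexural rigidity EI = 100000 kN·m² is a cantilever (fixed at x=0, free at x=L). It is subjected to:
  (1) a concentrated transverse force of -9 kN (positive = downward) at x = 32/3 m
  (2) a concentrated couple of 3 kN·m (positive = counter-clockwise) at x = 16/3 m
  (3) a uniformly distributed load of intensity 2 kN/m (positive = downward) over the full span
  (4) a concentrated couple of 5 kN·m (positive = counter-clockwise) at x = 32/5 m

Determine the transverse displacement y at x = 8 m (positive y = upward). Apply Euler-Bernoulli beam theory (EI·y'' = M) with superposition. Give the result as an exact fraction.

Load 1 — point force P=-9 kN at a=32/3 m (b=L-a=16/3):
  y_1 = -Px²(3a-x)/(6EI)  [x≤a] = -(-9)·8²·(3·(32/3)-8)/(6·100000) = 72/3125 m
Load 2 — applied couple M₀=3 kN·m at a=16/3 m (b=L-a=32/3):
  y_2 = M₀a(2x-a)/(2EI)  [x>a] = 3·(16/3)·(2·8-(16/3))/(2·100000) = 8/9375 m
Load 3 — uniform load w=2 kN/m over full span:
  y_3 = -wx²(x²-4Lx+6L²)/(24EI) = -2·8²·(8²-4·16·8+6·16²)/(24·100000) = -544/9375 m
Load 4 — applied couple M₀=5 kN·m at a=32/5 m (b=L-a=48/5):
  y_4 = M₀a(2x-a)/(2EI)  [x>a] = 5·(32/5)·(2·8-(32/5))/(2·100000) = 24/15625 m
Superposition: y = Σ y_i = -1528/46875 m ≈ -0.032597 m

y(8) = -1528/46875 m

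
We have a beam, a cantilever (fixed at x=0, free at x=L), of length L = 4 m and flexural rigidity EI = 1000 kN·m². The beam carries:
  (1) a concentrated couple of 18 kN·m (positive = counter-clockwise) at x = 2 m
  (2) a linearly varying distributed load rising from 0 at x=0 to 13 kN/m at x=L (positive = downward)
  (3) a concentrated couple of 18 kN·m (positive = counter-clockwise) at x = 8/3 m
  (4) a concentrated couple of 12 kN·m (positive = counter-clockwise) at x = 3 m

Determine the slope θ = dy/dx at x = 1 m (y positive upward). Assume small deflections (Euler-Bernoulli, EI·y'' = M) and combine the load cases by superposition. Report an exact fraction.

Load 1 — applied couple M₀=18 kN·m at a=2 m (b=L-a=2):
  θ_1 = M₀x/EI  [x≤a] = 18·1/1000 = 9/500 rad
Load 2 — triangular load w₀=13 kN/m (0→w₀ over full span):
  θ_2 = (w₀Lx²/4-w₀L²x/3-w₀x⁴/(24L))/EI = (13·4·1²/4-13·4²·1/3-13·1⁴/(24·4))/1000 = -1807/32000 rad
Load 3 — applied couple M₀=18 kN·m at a=8/3 m (b=L-a=4/3):
  θ_3 = M₀x/EI  [x≤a] = 18·1/1000 = 9/500 rad
Load 4 — applied couple M₀=12 kN·m at a=3 m (b=L-a=1):
  θ_4 = M₀x/EI  [x≤a] = 12·1/1000 = 3/250 rad
Superposition: θ = Σ θ_i = -271/32000 rad ≈ -0.008469 rad

θ(1) = -271/32000 rad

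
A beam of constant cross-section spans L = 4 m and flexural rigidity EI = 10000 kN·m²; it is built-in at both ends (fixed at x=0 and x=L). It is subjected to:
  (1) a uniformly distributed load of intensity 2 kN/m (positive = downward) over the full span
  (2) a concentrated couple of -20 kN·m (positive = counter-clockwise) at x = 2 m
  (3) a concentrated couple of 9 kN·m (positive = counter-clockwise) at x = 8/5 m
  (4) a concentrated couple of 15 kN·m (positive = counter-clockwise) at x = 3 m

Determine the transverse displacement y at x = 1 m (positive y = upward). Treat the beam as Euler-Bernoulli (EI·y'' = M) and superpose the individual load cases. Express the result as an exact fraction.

y(1) = -73/640000 m

Load 1 — uniform load w=2 kN/m over full span:
  y_1 = -wx²(L-x)²/(24EI) = -2·1²·(4-1)²/(24·10000) = -3/40000 m
Load 2 — applied couple M₀=-20 kN·m at a=2 m (b=L-a=2):
  y_2 = (R_Ax³/6 - M_Ax²/2)/EI  [x≤a] with R_A=-15/2, M_A=-5 = ((-15/2)·1³/6 - (-5)·1²/2)/10000 = 1/8000 m
Load 3 — applied couple M₀=9 kN·m at a=8/5 m (b=L-a=12/5):
  y_3 = (R_Ax³/6 - M_Ax²/2)/EI  [x≤a] with R_A=81/25, M_A=27/25 = ((81/25)·1³/6 - (27/25)·1²/2)/10000 = 0 m
Load 4 — applied couple M₀=15 kN·m at a=3 m (b=L-a=1):
  y_4 = (R_Ax³/6 - M_Ax²/2)/EI  [x≤a] with R_A=135/32, M_A=75/16 = ((135/32)·1³/6 - (75/16)·1²/2)/10000 = -21/128000 m
Superposition: y = Σ y_i = -73/640000 m ≈ -0.000114 m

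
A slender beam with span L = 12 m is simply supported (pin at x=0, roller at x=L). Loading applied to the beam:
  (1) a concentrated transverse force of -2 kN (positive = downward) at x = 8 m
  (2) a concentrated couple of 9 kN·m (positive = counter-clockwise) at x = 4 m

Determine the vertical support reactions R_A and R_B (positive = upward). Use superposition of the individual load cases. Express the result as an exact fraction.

Load 1 — point force P=-2 kN at a=8 m (b=L-a=4):
  R_A = Pb/L = (-2)·4/12 = -2/3 kN
  R_B = Pa/L = (-2)·8/12 = -4/3 kN
Load 2 — applied couple M₀=9 kN·m at a=4 m (b=L-a=8):
  R_A = M₀/L = 9/12 = 3/4 kN
  R_B = -M₀/L = -9/12 = -3/4 kN
Superposition: R_A = 1/12 kN, R_B = -25/12 kN

R_A = 1/12 kN, R_B = -25/12 kN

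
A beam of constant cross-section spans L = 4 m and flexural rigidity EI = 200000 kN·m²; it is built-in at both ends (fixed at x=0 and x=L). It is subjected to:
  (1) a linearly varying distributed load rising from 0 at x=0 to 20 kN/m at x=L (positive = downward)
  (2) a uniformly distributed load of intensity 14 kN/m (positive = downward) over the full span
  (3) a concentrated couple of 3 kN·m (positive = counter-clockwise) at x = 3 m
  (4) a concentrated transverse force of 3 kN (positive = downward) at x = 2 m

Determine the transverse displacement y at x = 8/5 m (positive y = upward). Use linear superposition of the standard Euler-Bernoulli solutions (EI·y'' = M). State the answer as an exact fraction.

Load 1 — triangular load w₀=20 kN/m (0→w₀ over full span):
  y_1 = -w₀x²(L-x)²(x+2L)/(120LEI) = -20·(8/5)²·(4-(8/5))²·((8/5)+2·4)/(120·4·200000) = -288/9765625 m
Load 2 — uniform load w=14 kN/m over full span:
  y_2 = -wx²(L-x)²/(24EI) = -14·(8/5)²·(4-(8/5))²/(24·200000) = -84/1953125 m
Load 3 — applied couple M₀=3 kN·m at a=3 m (b=L-a=1):
  y_3 = (R_Ax³/6 - M_Ax²/2)/EI  [x≤a] with R_A=27/32, M_A=15/16 = ((27/32)·(8/5)³/6 - (15/16)·(8/5)²/2)/200000 = -39/12500000 m
Load 4 — point force P=3 kN at a=2 m (b=L-a=2):
  y_4 = -Pb²x²(3aL-(3a+b)x)/(6L³EI)  [x≤a] = -3·2²·(8/5)²·(3·2·4-(3·2+2)·(8/5))/(6·4³·200000) = -7/1562500 m
Superposition: y = Σ y_i = -25031/312500000 m ≈ -0.000080 m

y(8/5) = -25031/312500000 m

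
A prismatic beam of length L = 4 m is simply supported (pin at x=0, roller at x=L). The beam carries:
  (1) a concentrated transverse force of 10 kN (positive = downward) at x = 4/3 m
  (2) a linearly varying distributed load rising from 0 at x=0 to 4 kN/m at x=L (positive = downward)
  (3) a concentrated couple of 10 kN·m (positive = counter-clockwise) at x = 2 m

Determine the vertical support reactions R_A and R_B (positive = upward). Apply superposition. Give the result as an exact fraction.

R_A = 71/6 kN, R_B = 37/6 kN

Load 1 — point force P=10 kN at a=4/3 m (b=L-a=8/3):
  R_A = Pb/L = 10·(8/3)/4 = 20/3 kN
  R_B = Pa/L = 10·(4/3)/4 = 10/3 kN
Load 2 — triangular load w₀=4 kN/m (0→w₀ over full span):
  R_A = w₀L/6 = 4·4/6 = 8/3 kN
  R_B = w₀L/3 = 4·4/3 = 16/3 kN
Load 3 — applied couple M₀=10 kN·m at a=2 m (b=L-a=2):
  R_A = M₀/L = 10/4 = 5/2 kN
  R_B = -M₀/L = -10/4 = -5/2 kN
Superposition: R_A = 71/6 kN, R_B = 37/6 kN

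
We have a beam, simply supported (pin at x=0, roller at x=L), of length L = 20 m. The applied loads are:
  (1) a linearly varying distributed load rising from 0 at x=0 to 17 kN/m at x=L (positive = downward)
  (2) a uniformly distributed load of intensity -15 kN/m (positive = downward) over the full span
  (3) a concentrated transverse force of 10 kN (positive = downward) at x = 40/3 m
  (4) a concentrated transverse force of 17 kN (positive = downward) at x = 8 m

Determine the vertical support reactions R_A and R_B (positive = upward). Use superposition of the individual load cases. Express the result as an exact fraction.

R_A = -399/5 kN, R_B = -116/5 kN

Load 1 — triangular load w₀=17 kN/m (0→w₀ over full span):
  R_A = w₀L/6 = 17·20/6 = 170/3 kN
  R_B = w₀L/3 = 17·20/3 = 340/3 kN
Load 2 — uniform load w=-15 kN/m over full span:
  R_A = wL/2 = (-15)·20/2 = -150 kN
  R_B = wL/2 = (-15)·20/2 = -150 kN
Load 3 — point force P=10 kN at a=40/3 m (b=L-a=20/3):
  R_A = Pb/L = 10·(20/3)/20 = 10/3 kN
  R_B = Pa/L = 10·(40/3)/20 = 20/3 kN
Load 4 — point force P=17 kN at a=8 m (b=L-a=12):
  R_A = Pb/L = 17·12/20 = 51/5 kN
  R_B = Pa/L = 17·8/20 = 34/5 kN
Superposition: R_A = -399/5 kN, R_B = -116/5 kN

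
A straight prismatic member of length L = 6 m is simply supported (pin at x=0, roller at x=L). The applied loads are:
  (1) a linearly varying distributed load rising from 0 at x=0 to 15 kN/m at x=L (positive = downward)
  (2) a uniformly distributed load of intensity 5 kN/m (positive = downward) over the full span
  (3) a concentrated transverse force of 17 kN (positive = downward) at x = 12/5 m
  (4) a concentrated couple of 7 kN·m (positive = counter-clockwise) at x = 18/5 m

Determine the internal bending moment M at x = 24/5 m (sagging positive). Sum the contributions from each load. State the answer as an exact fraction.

M(24/5) = 1177/25 kN·m

Load 1 — triangular load w₀=15 kN/m (0→w₀ over full span):
  M_1 = w₀Lx/6 - w₀x³/(6L) = 15·6·(24/5)/6 - 15·(24/5)³/(6·6) = 648/25 kN·m
Load 2 — uniform load w=5 kN/m over full span:
  M_2 = wx(L-x)/2 = 5·(24/5)·(6-(24/5))/2 = 72/5 kN·m
Load 3 — point force P=17 kN at a=12/5 m (b=L-a=18/5):
  M_3 = Pa(L-x)/L  [x>a] = 17·(12/5)·(6-(24/5))/6 = 204/25 kN·m
Load 4 — applied couple M₀=7 kN·m at a=18/5 m (b=L-a=12/5):
  M_4 = M₀x/L - M₀  [x>a] = 7·(24/5)/6 - 7 = -7/5 kN·m
Superposition: M = Σ M_i = 1177/25 kN·m ≈ 47.080000 kN·m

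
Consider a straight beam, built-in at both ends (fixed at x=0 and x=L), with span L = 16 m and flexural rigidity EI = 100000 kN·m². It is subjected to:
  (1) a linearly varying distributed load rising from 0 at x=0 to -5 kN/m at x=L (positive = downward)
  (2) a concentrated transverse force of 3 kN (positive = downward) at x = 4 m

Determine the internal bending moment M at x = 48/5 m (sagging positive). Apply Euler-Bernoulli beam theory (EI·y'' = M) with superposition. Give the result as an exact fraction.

M(48/5) = -7711/300 kN·m

Load 1 — triangular load w₀=-5 kN/m (0→w₀ over full span):
  M_1 = 3w₀Lx/20 - w₀L²/30 - w₀x³/(6L) = 3·(-5)·16·(48/5)/20 - (-5)·16²/30 - (-5)·(48/5)³/(6·16) = -1984/75 kN·m
Load 2 — point force P=3 kN at a=4 m (b=L-a=12):
  M_2 = Pa²(a+3b)(L-x)/L³ - Pa²b/L²  [x>a] = 3·4²·(4+3·12)·(16-(48/5))/16³ - 3·4²·12/16² = 3/4 kN·m
Superposition: M = Σ M_i = -7711/300 kN·m ≈ -25.703333 kN·m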